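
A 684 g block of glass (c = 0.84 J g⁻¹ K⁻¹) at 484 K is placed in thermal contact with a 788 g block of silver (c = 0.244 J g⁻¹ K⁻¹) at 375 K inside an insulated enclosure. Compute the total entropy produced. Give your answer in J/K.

Energy balance: T_f = (m₁c₁T₁ + m₂c₂T₂)/(m₁c₁ + m₂c₂) = 456.67 K.
ΔS₁ = m₁c₁ ln(T_f/T₁) = 574.56 × ln(456.67/484) = -33.396 J/K.
ΔS₂ = m₂c₂ ln(T_f/T₂) = 192.272 × ln(456.67/375) = 37.884 J/K.
ΔS_total = -33.396 + 37.884 = 4.49 J/K.

ΔS_total = 4.49 J/K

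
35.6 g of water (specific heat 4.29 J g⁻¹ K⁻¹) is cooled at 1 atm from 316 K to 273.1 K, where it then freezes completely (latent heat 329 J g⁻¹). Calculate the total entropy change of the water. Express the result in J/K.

ΔS = -65.2 J/K

Cooling step: ΔS₁ = m c ln(T_tr/T_i) = 35.6 × 4.29 × ln(273.1/316) = -22.28 J/K.
Phase change: ΔS₂ = −mL/T_tr = −35.6 × 329 / 273.1 = -42.89 J/K.
ΔS_total = (-22.28) + (-42.89) = -65.2 J/K.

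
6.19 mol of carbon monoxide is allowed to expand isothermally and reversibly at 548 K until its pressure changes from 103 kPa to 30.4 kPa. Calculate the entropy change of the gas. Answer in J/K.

For an isothermal ideal gas ΔS_gas = nR ln(P₁/P₂) = 6.19 × 8.314 × ln(103/30.4) = 62.8 J/K.

ΔS_gas = 62.8 J/K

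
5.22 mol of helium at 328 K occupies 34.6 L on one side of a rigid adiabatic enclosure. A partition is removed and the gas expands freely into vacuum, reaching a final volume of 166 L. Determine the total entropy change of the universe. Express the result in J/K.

ΔS_universe = 68.1 J/K

No heat is exchanged and no work is done, so the ideal-gas temperature stays constant.
Entropy is a state function; using a reversible isothermal path, ΔS_gas = nR ln(V₂/V₁) = 5.22 × 8.314 × ln(166/34.6) = 68.1 J/K.
The insulated surroundings exchange no heat, so ΔS_surr = 0 and ΔS_universe = ΔS_gas.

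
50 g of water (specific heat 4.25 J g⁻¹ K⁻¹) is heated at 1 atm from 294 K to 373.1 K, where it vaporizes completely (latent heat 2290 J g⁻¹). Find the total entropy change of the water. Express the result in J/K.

ΔS = 358 J/K

Warming step: ΔS₁ = m c ln(T_tr/T_i) = 50 × 4.25 × ln(373.1/294) = 50.63 J/K.
Phase change: ΔS₂ = +mL/T_tr = 50 × 2290 / 373.1 = 306.9 J/K.
ΔS_total = (50.63) + (306.9) = 358 J/K.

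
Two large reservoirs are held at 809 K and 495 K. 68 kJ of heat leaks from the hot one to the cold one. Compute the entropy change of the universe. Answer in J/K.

ΔS_total = 53.3 J/K

ΔS_hot = −Q/T_H = −68000/809 = -84.054 J/K and ΔS_cold = +Q/T_C = 68000/495 = 137.37 J/K.
ΔS_total = -84.054 + 137.37 = 53.3 J/K, positive as the second law requires.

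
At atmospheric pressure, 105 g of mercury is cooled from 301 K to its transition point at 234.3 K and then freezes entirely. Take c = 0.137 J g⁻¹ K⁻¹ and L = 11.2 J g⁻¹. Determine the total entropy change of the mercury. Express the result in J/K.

Cooling step: ΔS₁ = m c ln(T_tr/T_i) = 105 × 0.137 × ln(234.3/301) = -3.604 J/K.
Phase change: ΔS₂ = −mL/T_tr = −105 × 11.2 / 234.3 = -5.019 J/K.
ΔS_total = (-3.604) + (-5.019) = -8.62 J/K.

ΔS = -8.62 J/K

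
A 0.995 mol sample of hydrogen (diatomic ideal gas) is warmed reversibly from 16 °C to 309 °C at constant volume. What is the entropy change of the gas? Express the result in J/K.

In kelvin: T₁ = 289.15 K, T₂ = 582.15 K. At constant volume, ΔS = nC_V ln(T₂/T₁) with C_V = 5R/2 = 20.79 J mol⁻¹ K⁻¹.
ΔS = 0.995 × 20.79 × ln(582.15/289.15) = 14.5 J/K.

ΔS = 14.5 J/K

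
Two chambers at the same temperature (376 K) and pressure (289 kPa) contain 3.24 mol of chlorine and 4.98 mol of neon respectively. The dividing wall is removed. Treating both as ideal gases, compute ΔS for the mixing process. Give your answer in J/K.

ΔS_mix = 45.8 J/K

Mole fractions: x_A = 3.24/8.22 = 0.394, x_B = 0.606.
ΔS_mix = −R(n_A ln x_A + n_B ln x_B) = −8.314 × (3.24 ln 0.394 + 4.98 ln 0.606) = 45.8 J/K.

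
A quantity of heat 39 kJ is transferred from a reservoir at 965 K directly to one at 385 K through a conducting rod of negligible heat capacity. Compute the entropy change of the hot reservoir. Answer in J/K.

The hot reservoir loses heat Q, so ΔS_hot = −Q/T_H = −39000/965 = -40.4 J/K.

ΔS_hot = -40.4 J/K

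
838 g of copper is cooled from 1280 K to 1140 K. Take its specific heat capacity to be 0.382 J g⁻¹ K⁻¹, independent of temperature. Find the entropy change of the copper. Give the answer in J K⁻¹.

ΔS = -37.1 J/K

ΔS = ∫dQ_rev/T = m c ln(T₂/T₁) = 838 × 0.382 × ln(1140/1280) = -37.1 J/K.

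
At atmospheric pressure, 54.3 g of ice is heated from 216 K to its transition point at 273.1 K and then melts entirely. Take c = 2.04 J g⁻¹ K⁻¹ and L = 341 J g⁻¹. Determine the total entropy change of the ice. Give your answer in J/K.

Warming step: ΔS₁ = m c ln(T_tr/T_i) = 54.3 × 2.04 × ln(273.1/216) = 25.98 J/K.
Phase change: ΔS₂ = +mL/T_tr = 54.3 × 341 / 273.1 = 67.8 J/K.
ΔS_total = (25.98) + (67.8) = 93.8 J/K.

ΔS = 93.8 J/K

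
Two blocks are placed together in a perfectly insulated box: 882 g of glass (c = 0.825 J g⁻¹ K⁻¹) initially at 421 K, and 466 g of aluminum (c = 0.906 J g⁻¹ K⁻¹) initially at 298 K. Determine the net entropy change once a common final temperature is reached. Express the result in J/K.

ΔS_total = 15.4 J/K

Energy balance: T_f = (m₁c₁T₁ + m₂c₂T₂)/(m₁c₁ + m₂c₂) = 375.84 K.
ΔS₁ = m₁c₁ ln(T_f/T₁) = 727.65 × ln(375.84/421) = -82.57 J/K.
ΔS₂ = m₂c₂ ln(T_f/T₂) = 422.196 × ln(375.84/298) = 97.98 J/K.
ΔS_total = -82.57 + 97.98 = 15.4 J/K.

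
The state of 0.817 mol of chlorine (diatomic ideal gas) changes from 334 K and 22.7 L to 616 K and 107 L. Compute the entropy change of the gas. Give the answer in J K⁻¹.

ΔS = 20.9 J/K

Entropy is a state function: ΔS = nC_V ln(T₂/T₁) + nR ln(V₂/V₁), with C_V = 5R/2 = 20.79 J mol⁻¹ K⁻¹ for a diatomic ideal gas.
ΔS = 0.817 × [20.79 × ln(616/334) + 8.314 × ln(107/22.7)] = 20.9 J/K.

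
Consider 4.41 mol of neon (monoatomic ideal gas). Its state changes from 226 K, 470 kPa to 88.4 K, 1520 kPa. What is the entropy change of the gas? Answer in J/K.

ΔS = -129 J/K

ΔS = nC_p ln(T₂/T₁) − nR ln(P₂/P₁), with C_p = 5R/2 = 20.79 J mol⁻¹ K⁻¹ for a monoatomic ideal gas.
ΔS = 4.41 × [20.79 × ln(88.4/226) − 8.314 × ln(1520/470)] = -129 J/K.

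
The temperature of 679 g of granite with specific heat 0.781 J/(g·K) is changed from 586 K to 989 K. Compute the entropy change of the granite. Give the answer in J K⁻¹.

ΔS = 278 J/K

ΔS = ∫dQ_rev/T = m c ln(T₂/T₁) = 679 × 0.781 × ln(989/586) = 278 J/K.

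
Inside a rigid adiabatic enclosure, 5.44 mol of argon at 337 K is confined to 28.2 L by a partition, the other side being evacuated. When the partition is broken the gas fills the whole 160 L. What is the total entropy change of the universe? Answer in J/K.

ΔS_universe = 78.5 J/K

No heat is exchanged and no work is done, so the ideal-gas temperature stays constant.
Entropy is a state function; using a reversible isothermal path, ΔS_gas = nR ln(V₂/V₁) = 5.44 × 8.314 × ln(160/28.2) = 78.5 J/K.
The insulated surroundings exchange no heat, so ΔS_surr = 0 and ΔS_universe = ΔS_gas.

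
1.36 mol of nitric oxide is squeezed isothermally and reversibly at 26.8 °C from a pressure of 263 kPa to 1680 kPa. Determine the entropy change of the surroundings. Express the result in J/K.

For an isothermal ideal gas ΔS_gas = nR ln(P₁/P₂) = 1.36 × 8.314 × ln(263/1680) = -21 J/K.
The process is reversible, so ΔS_surr = −ΔS_gas = 21 J/K and ΔS_universe = 0.

ΔS_surr = 21 J/K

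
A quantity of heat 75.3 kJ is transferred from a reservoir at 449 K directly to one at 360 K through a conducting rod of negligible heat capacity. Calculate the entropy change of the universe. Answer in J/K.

ΔS_hot = −Q/T_H = −75300/449 = -167.7 J/K and ΔS_cold = +Q/T_C = 75300/360 = 209.2 J/K.
ΔS_total = -167.7 + 209.2 = 41.5 J/K, positive as the second law requires.

ΔS_total = 41.5 J/K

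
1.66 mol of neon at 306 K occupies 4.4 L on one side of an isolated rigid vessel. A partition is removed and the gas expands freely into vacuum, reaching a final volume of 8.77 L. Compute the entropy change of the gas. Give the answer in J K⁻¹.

For an ideal gas in free expansion Q = 0 and W = 0, so T is unchanged.
Entropy is a state function; using a reversible isothermal path, ΔS_gas = nR ln(V₂/V₁) = 1.66 × 8.314 × ln(8.77/4.4) = 9.52 J/K.

ΔS_gas = 9.52 J/K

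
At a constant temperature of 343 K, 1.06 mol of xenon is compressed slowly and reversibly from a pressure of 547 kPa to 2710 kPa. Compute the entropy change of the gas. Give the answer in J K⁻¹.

For an isothermal ideal gas ΔS_gas = nR ln(P₁/P₂) = 1.06 × 8.314 × ln(547/2710) = -14.1 J/K.

ΔS_gas = -14.1 J/K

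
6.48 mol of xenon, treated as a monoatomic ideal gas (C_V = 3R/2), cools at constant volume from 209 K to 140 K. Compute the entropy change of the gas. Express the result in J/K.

At constant volume, ΔS = nC_V ln(T₂/T₁) with C_V = 3R/2 = 12.47 J mol⁻¹ K⁻¹.
ΔS = 6.48 × 12.47 × ln(140/209) = -32.4 J/K.

ΔS = -32.4 J/K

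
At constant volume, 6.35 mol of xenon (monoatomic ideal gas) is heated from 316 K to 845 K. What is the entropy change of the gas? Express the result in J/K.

ΔS = 77.9 J/K

At constant volume, ΔS = nC_V ln(T₂/T₁) with C_V = 3R/2 = 12.47 J mol⁻¹ K⁻¹.
ΔS = 6.35 × 12.47 × ln(845/316) = 77.9 J/K.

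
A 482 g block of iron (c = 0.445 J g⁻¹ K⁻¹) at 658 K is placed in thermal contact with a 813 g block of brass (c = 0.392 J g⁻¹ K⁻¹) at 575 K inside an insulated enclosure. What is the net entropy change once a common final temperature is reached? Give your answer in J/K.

Energy balance: T_f = (m₁c₁T₁ + m₂c₂T₂)/(m₁c₁ + m₂c₂) = 608.39 K.
ΔS₁ = m₁c₁ ln(T_f/T₁) = 214.49 × ln(608.39/658) = -16.8139 J/K.
ΔS₂ = m₂c₂ ln(T_f/T₂) = 318.696 × ln(608.39/575) = 17.9887 J/K.
ΔS_total = -16.8139 + 17.9887 = 1.17 J/K.

ΔS_total = 1.17 J/K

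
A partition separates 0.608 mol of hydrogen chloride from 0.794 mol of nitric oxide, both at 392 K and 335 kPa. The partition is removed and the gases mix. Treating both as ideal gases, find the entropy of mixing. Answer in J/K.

ΔS_mix = 7.98 J/K

Mole fractions: x_A = 0.608/1.4 = 0.434, x_B = 0.566.
ΔS_mix = −R(n_A ln x_A + n_B ln x_B) = −8.314 × (0.608 ln 0.434 + 0.794 ln 0.566) = 7.98 J/K.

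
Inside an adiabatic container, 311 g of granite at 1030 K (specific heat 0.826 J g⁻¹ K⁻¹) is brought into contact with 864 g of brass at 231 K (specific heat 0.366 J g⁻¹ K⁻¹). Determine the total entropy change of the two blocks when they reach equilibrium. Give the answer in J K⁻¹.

Energy balance: T_f = (m₁c₁T₁ + m₂c₂T₂)/(m₁c₁ + m₂c₂) = 589.14 K.
ΔS₁ = m₁c₁ ln(T_f/T₁) = 256.886 × ln(589.14/1030) = -143.5 J/K.
ΔS₂ = m₂c₂ ln(T_f/T₂) = 316.224 × ln(589.14/231) = 296.1 J/K.
ΔS_total = -143.5 + 296.1 = 153 J/K.

ΔS_total = 153 J/K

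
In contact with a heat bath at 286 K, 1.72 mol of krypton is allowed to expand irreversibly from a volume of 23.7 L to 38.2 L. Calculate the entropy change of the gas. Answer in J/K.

ΔS_gas = 6.83 J/K

Entropy is a state function, so ΔS_gas depends only on the end states.
For an isothermal ideal gas ΔS_gas = nR ln(V₂/V₁) = 1.72 × 8.314 × ln(38.2/23.7) = 6.83 J/K.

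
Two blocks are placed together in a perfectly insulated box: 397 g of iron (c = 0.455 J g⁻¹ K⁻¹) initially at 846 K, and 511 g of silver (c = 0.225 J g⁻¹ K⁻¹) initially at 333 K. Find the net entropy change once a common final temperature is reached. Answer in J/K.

ΔS_total = 27.7 J/K

Energy balance: T_f = (m₁c₁T₁ + m₂c₂T₂)/(m₁c₁ + m₂c₂) = 646.47 K.
ΔS₁ = m₁c₁ ln(T_f/T₁) = 180.635 × ln(646.47/846) = -48.59 J/K.
ΔS₂ = m₂c₂ ln(T_f/T₂) = 114.975 × ln(646.47/333) = 76.27 J/K.
ΔS_total = -48.59 + 76.27 = 27.7 J/K.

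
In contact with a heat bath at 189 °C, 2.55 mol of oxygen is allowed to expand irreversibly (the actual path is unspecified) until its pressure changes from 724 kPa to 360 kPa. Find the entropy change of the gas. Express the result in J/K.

ΔS_gas = 14.8 J/K

Entropy is a state function, so ΔS_gas depends only on the end states.
For an isothermal ideal gas ΔS_gas = nR ln(P₁/P₂) = 2.55 × 8.314 × ln(724/360) = 14.8 J/K.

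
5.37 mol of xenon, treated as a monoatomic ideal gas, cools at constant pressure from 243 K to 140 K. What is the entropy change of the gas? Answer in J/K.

At constant pressure, ΔS = nC_p ln(T₂/T₁) with C_p = 5R/2 = 20.79 J mol⁻¹ K⁻¹.
ΔS = 5.37 × 20.79 × ln(140/243) = -61.5 J/K.

ΔS = -61.5 J/K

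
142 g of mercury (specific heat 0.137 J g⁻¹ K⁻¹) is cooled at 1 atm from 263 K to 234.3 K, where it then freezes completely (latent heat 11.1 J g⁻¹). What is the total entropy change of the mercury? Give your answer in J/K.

Cooling step: ΔS₁ = m c ln(T_tr/T_i) = 142 × 0.137 × ln(234.3/263) = -2.248 J/K.
Phase change: ΔS₂ = −mL/T_tr = −142 × 11.1 / 234.3 = -6.727 J/K.
ΔS_total = (-2.248) + (-6.727) = -8.98 J/K.

ΔS = -8.98 J/K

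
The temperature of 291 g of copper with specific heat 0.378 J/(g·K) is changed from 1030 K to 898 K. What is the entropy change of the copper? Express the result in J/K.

ΔS = ∫dQ_rev/T = m c ln(T₂/T₁) = 291 × 0.378 × ln(898/1030) = -15.1 J/K.

ΔS = -15.1 J/K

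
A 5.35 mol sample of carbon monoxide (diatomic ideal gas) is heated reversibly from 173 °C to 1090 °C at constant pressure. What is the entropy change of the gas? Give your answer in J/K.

ΔS = 174 J/K

In kelvin: T₁ = 446.15 K, T₂ = 1363.15 K. At constant pressure, ΔS = nC_p ln(T₂/T₁) with C_p = 7R/2 = 29.1 J mol⁻¹ K⁻¹.
ΔS = 5.35 × 29.1 × ln(1363.15/446.15) = 174 J/K.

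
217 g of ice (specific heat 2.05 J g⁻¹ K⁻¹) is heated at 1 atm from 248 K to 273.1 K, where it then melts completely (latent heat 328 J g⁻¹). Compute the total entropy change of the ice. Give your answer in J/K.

ΔS = 304 J/K

Warming step: ΔS₁ = m c ln(T_tr/T_i) = 217 × 2.05 × ln(273.1/248) = 42.888 J/K.
Phase change: ΔS₂ = +mL/T_tr = 217 × 328 / 273.1 = 260.62 J/K.
ΔS_total = (42.888) + (260.62) = 304 J/K.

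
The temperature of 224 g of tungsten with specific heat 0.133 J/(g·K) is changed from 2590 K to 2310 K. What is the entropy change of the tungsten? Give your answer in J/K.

ΔS = ∫dQ_rev/T = m c ln(T₂/T₁) = 224 × 0.133 × ln(2310/2590) = -3.41 J/K.

ΔS = -3.41 J/K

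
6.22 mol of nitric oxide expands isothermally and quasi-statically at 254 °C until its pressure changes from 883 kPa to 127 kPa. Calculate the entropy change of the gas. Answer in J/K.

ΔS_gas = 100 J/K

For an isothermal ideal gas ΔS_gas = nR ln(P₁/P₂) = 6.22 × 8.314 × ln(883/127) = 100 J/K.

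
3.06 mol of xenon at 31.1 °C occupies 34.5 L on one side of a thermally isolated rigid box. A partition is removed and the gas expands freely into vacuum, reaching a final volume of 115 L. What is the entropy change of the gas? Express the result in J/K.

For an ideal gas in free expansion Q = 0 and W = 0, so T is unchanged.
Entropy is a state function; using a reversible isothermal path, ΔS_gas = nR ln(V₂/V₁) = 3.06 × 8.314 × ln(115/34.5) = 30.6 J/K.

ΔS_gas = 30.6 J/K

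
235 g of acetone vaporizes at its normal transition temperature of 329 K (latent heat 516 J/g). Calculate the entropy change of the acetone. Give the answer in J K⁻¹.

ΔS = 369 J/K

Heat absorbed by the substance: Q = mL = 235 × 516 = 121260 J.
At constant T, ΔS = Q_rev/T = 121260 / 329 = 369 J/K.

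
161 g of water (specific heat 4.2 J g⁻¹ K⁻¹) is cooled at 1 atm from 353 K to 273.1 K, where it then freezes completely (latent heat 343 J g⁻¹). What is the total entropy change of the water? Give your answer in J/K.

Cooling step: ΔS₁ = m c ln(T_tr/T_i) = 161 × 4.2 × ln(273.1/353) = -173.5 J/K.
Phase change: ΔS₂ = −mL/T_tr = −161 × 343 / 273.1 = -202.2 J/K.
ΔS_total = (-173.5) + (-202.2) = -376 J/K.

ΔS = -376 J/K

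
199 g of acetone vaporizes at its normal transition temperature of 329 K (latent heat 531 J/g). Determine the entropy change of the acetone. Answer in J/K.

Heat absorbed by the substance: Q = mL = 199 × 531 = 105669 J.
At constant T, ΔS = Q_rev/T = 105669 / 329 = 321 J/K.

ΔS = 321 J/K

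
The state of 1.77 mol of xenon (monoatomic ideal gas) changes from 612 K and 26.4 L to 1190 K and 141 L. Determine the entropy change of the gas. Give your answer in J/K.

ΔS = 39.3 J/K

Entropy is a state function: ΔS = nC_V ln(T₂/T₁) + nR ln(V₂/V₁), with C_V = 3R/2 = 12.47 J mol⁻¹ K⁻¹ for a monoatomic ideal gas.
ΔS = 1.77 × [12.47 × ln(1190/612) + 8.314 × ln(141/26.4)] = 39.3 J/K.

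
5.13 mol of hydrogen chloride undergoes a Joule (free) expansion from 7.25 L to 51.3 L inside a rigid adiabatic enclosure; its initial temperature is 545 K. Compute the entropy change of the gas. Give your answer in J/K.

For an ideal gas in free expansion Q = 0 and W = 0, so T is unchanged.
Entropy is a state function; using a reversible isothermal path, ΔS_gas = nR ln(V₂/V₁) = 5.13 × 8.314 × ln(51.3/7.25) = 83.5 J/K.

ΔS_gas = 83.5 J/K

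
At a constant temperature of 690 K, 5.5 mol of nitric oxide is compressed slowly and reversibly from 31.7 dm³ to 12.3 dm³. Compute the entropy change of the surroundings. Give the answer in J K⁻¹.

ΔS_surr = 43.3 J/K

For an isothermal ideal gas ΔS_gas = nR ln(V₂/V₁) = 5.5 × 8.314 × ln(12.3/31.7) = -43.3 J/K.
The process is reversible, so ΔS_surr = −ΔS_gas = 43.3 J/K and ΔS_universe = 0.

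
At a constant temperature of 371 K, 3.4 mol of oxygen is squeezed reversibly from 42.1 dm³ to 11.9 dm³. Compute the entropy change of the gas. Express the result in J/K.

For an isothermal ideal gas ΔS_gas = nR ln(V₂/V₁) = 3.4 × 8.314 × ln(11.9/42.1) = -35.7 J/K.

ΔS_gas = -35.7 J/K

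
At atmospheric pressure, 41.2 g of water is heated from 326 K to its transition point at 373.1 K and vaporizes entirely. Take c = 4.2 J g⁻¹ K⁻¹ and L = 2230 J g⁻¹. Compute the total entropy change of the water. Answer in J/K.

ΔS = 270 J/K

Warming step: ΔS₁ = m c ln(T_tr/T_i) = 41.2 × 4.2 × ln(373.1/326) = 23.35 J/K.
Phase change: ΔS₂ = +mL/T_tr = 41.2 × 2230 / 373.1 = 246.3 J/K.
ΔS_total = (23.35) + (246.3) = 270 J/K.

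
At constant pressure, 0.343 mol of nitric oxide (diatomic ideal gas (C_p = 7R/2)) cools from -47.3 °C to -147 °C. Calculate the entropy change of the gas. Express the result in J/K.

ΔS = -5.81 J/K

In kelvin: T₁ = 225.85 K, T₂ = 126.15 K. At constant pressure, ΔS = nC_p ln(T₂/T₁) with C_p = 7R/2 = 29.1 J mol⁻¹ K⁻¹.
ΔS = 0.343 × 29.1 × ln(126.15/225.85) = -5.81 J/K.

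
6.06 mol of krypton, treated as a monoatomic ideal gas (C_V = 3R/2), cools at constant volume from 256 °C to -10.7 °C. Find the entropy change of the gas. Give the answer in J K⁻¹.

In kelvin: T₁ = 529.15 K, T₂ = 262.45 K. At constant volume, ΔS = nC_V ln(T₂/T₁) with C_V = 3R/2 = 12.47 J mol⁻¹ K⁻¹.
ΔS = 6.06 × 12.47 × ln(262.45/529.15) = -53 J/K.

ΔS = -53 J/K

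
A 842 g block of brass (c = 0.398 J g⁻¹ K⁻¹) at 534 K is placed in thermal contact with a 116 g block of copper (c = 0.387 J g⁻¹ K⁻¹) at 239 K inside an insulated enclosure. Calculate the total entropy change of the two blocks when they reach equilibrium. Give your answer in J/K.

ΔS_total = 10.4 J/K

Energy balance: T_f = (m₁c₁T₁ + m₂c₂T₂)/(m₁c₁ + m₂c₂) = 499.15 K.
ΔS₁ = m₁c₁ ln(T_f/T₁) = 335.116 × ln(499.15/534) = -22.62 J/K.
ΔS₂ = m₂c₂ ln(T_f/T₂) = 44.892 × ln(499.15/239) = 33.06 J/K.
ΔS_total = -22.62 + 33.06 = 10.4 J/K.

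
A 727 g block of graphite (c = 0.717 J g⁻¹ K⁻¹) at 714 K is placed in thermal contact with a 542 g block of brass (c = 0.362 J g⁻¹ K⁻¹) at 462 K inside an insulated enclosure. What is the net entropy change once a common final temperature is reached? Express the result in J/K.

Energy balance: T_f = (m₁c₁T₁ + m₂c₂T₂)/(m₁c₁ + m₂c₂) = 645.09 K.
ΔS₁ = m₁c₁ ln(T_f/T₁) = 521.259 × ln(645.09/714) = -52.91 J/K.
ΔS₂ = m₂c₂ ln(T_f/T₂) = 196.204 × ln(645.09/462) = 65.5 J/K.
ΔS_total = -52.91 + 65.5 = 12.6 J/K.

ΔS_total = 12.6 J/K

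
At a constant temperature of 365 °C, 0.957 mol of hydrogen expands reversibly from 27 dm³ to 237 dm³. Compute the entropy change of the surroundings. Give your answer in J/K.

For an isothermal ideal gas ΔS_gas = nR ln(V₂/V₁) = 0.957 × 8.314 × ln(237/27) = 17.3 J/K.
The process is reversible, so ΔS_surr = −ΔS_gas = -17.3 J/K and ΔS_universe = 0.

ΔS_surr = -17.3 J/K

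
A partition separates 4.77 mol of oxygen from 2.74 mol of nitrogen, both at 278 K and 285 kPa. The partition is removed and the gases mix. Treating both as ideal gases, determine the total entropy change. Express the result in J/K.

Mole fractions: x_A = 4.77/7.51 = 0.635, x_B = 0.365.
ΔS_mix = −R(n_A ln x_A + n_B ln x_B) = −8.314 × (4.77 ln 0.635 + 2.74 ln 0.365) = 41 J/K.

ΔS_mix = 41 J/K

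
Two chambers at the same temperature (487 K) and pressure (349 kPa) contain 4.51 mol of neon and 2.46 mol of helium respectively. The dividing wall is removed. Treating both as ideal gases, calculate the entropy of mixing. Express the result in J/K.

ΔS_mix = 37.6 J/K

Mole fractions: x_A = 4.51/6.97 = 0.647, x_B = 0.353.
ΔS_mix = −R(n_A ln x_A + n_B ln x_B) = −8.314 × (4.51 ln 0.647 + 2.46 ln 0.353) = 37.6 J/K.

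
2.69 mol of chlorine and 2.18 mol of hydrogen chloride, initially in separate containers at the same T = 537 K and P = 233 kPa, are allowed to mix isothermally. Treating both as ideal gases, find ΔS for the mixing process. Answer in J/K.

ΔS_mix = 27.8 J/K

Mole fractions: x_A = 2.69/4.87 = 0.552, x_B = 0.448.
ΔS_mix = −R(n_A ln x_A + n_B ln x_B) = −8.314 × (2.69 ln 0.552 + 2.18 ln 0.448) = 27.8 J/K.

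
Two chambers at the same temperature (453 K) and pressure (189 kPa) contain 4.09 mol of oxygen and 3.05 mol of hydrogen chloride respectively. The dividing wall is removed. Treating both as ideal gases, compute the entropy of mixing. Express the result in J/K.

Mole fractions: x_A = 4.09/7.14 = 0.573, x_B = 0.427.
ΔS_mix = −R(n_A ln x_A + n_B ln x_B) = −8.314 × (4.09 ln 0.573 + 3.05 ln 0.427) = 40.5 J/K.

ΔS_mix = 40.5 J/K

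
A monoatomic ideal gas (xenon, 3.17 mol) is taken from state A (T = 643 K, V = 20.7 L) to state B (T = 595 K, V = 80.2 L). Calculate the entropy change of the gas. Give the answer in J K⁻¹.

ΔS = 32.6 J/K

Entropy is a state function: ΔS = nC_V ln(T₂/T₁) + nR ln(V₂/V₁), with C_V = 3R/2 = 12.47 J mol⁻¹ K⁻¹ for a monoatomic ideal gas.
ΔS = 3.17 × [12.47 × ln(595/643) + 8.314 × ln(80.2/20.7)] = 32.6 J/K.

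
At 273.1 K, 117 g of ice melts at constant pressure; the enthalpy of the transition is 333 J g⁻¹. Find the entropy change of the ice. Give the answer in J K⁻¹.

Heat absorbed by the substance: Q = mL = 117 × 333 = 38961 J.
At constant T, ΔS = Q_rev/T = 38961 / 273.1 = 143 J/K.

ΔS = 143 J/K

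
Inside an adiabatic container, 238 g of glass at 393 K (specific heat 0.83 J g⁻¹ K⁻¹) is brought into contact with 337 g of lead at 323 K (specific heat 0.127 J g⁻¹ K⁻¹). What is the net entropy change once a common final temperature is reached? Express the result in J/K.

ΔS_total = 0.649 J/K

Energy balance: T_f = (m₁c₁T₁ + m₂c₂T₂)/(m₁c₁ + m₂c₂) = 380.53 K.
ΔS₁ = m₁c₁ ln(T_f/T₁) = 197.54 × ln(380.53/393) = -6.367 J/K.
ΔS₂ = m₂c₂ ln(T_f/T₂) = 42.799 × ln(380.53/323) = 7.016 J/K.
ΔS_total = -6.367 + 7.016 = 0.649 J/K.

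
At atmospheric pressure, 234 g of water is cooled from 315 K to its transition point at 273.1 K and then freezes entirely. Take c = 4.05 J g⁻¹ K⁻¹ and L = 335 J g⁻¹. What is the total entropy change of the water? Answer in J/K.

ΔS = -422 J/K

Cooling step: ΔS₁ = m c ln(T_tr/T_i) = 234 × 4.05 × ln(273.1/315) = -135.3 J/K.
Phase change: ΔS₂ = −mL/T_tr = −234 × 335 / 273.1 = -287 J/K.
ΔS_total = (-135.3) + (-287) = -422 J/K.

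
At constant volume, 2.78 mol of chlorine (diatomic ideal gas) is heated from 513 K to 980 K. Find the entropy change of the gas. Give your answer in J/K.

At constant volume, ΔS = nC_V ln(T₂/T₁) with C_V = 5R/2 = 20.79 J mol⁻¹ K⁻¹.
ΔS = 2.78 × 20.79 × ln(980/513) = 37.4 J/K.

ΔS = 37.4 J/K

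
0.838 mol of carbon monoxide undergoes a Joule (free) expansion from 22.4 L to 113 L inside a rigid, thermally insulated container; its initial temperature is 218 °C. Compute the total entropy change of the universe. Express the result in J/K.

ΔS_universe = 11.3 J/K

For an ideal gas in free expansion Q = 0 and W = 0, so T is unchanged.
Entropy is a state function; using a reversible isothermal path, ΔS_gas = nR ln(V₂/V₁) = 0.838 × 8.314 × ln(113/22.4) = 11.3 J/K.
The insulated surroundings exchange no heat, so ΔS_surr = 0 and ΔS_universe = ΔS_gas.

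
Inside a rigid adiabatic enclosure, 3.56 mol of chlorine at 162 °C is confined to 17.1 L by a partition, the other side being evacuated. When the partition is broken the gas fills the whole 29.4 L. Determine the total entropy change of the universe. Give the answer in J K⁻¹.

ΔS_universe = 16 J/K

No heat is exchanged and no work is done, so the ideal-gas temperature stays constant.
Entropy is a state function; using a reversible isothermal path, ΔS_gas = nR ln(V₂/V₁) = 3.56 × 8.314 × ln(29.4/17.1) = 16 J/K.
The insulated surroundings exchange no heat, so ΔS_surr = 0 and ΔS_universe = ΔS_gas.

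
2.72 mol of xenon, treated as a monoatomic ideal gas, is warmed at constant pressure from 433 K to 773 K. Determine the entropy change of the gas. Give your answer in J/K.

ΔS = 32.8 J/K

At constant pressure, ΔS = nC_p ln(T₂/T₁) with C_p = 5R/2 = 20.79 J mol⁻¹ K⁻¹.
ΔS = 2.72 × 20.79 × ln(773/433) = 32.8 J/K.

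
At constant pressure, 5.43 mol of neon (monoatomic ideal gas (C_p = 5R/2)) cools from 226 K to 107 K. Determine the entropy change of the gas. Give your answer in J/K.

At constant pressure, ΔS = nC_p ln(T₂/T₁) with C_p = 5R/2 = 20.79 J mol⁻¹ K⁻¹.
ΔS = 5.43 × 20.79 × ln(107/226) = -84.4 J/K.

ΔS = -84.4 J/K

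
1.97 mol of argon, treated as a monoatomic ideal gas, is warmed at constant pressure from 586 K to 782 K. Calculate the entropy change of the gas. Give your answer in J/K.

At constant pressure, ΔS = nC_p ln(T₂/T₁) with C_p = 5R/2 = 20.79 J mol⁻¹ K⁻¹.
ΔS = 1.97 × 20.79 × ln(782/586) = 11.8 J/K.

ΔS = 11.8 J/K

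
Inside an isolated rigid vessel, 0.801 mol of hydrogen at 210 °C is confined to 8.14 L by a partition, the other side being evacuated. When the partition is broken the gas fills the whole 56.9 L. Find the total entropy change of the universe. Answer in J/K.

No heat is exchanged and no work is done, so the ideal-gas temperature stays constant.
Entropy is a state function; using a reversible isothermal path, ΔS_gas = nR ln(V₂/V₁) = 0.801 × 8.314 × ln(56.9/8.14) = 12.9 J/K.
The insulated surroundings exchange no heat, so ΔS_surr = 0 and ΔS_universe = ΔS_gas.

ΔS_universe = 12.9 J/K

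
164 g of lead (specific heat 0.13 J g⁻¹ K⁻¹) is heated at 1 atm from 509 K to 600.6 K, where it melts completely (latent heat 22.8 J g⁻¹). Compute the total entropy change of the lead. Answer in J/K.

ΔS = 9.75 J/K

Warming step: ΔS₁ = m c ln(T_tr/T_i) = 164 × 0.13 × ln(600.6/509) = 3.528 J/K.
Phase change: ΔS₂ = +mL/T_tr = 164 × 22.8 / 600.6 = 6.226 J/K.
ΔS_total = (3.528) + (6.226) = 9.75 J/K.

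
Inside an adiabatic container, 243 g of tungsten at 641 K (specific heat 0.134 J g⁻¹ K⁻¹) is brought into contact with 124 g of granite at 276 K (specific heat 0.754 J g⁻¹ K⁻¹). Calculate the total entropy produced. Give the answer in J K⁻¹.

Energy balance: T_f = (m₁c₁T₁ + m₂c₂T₂)/(m₁c₁ + m₂c₂) = 370.28 K.
ΔS₁ = m₁c₁ ln(T_f/T₁) = 32.562 × ln(370.28/641) = -17.87 J/K.
ΔS₂ = m₂c₂ ln(T_f/T₂) = 93.496 × ln(370.28/276) = 27.48 J/K.
ΔS_total = -17.87 + 27.48 = 9.61 J/K.

ΔS_total = 9.61 J/K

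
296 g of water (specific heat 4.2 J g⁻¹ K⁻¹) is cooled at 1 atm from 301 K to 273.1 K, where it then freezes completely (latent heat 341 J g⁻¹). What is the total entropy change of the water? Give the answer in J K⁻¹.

ΔS = -491 J/K

Cooling step: ΔS₁ = m c ln(T_tr/T_i) = 296 × 4.2 × ln(273.1/301) = -120.93 J/K.
Phase change: ΔS₂ = −mL/T_tr = −296 × 341 / 273.1 = -369.59 J/K.
ΔS_total = (-120.93) + (-369.59) = -491 J/K.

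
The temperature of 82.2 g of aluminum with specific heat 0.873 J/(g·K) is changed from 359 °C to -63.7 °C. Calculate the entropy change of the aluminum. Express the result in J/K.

In kelvin: T₁ = 632.15 K, T₂ = 209.45 K. ΔS = ∫dQ_rev/T = m c ln(T₂/T₁) = 82.2 × 0.873 × ln(209.45/632.15) = -79.3 J/K.

ΔS = -79.3 J/K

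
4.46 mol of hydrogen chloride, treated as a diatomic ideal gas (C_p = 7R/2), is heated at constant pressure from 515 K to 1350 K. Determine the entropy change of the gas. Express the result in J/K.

At constant pressure, ΔS = nC_p ln(T₂/T₁) with C_p = 7R/2 = 29.1 J mol⁻¹ K⁻¹.
ΔS = 4.46 × 29.1 × ln(1350/515) = 125 J/K.

ΔS = 125 J/K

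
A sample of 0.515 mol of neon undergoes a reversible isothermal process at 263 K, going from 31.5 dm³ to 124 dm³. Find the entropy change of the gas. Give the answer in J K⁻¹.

ΔS_gas = 5.87 J/K

For an isothermal ideal gas ΔS_gas = nR ln(V₂/V₁) = 0.515 × 8.314 × ln(124/31.5) = 5.87 J/K.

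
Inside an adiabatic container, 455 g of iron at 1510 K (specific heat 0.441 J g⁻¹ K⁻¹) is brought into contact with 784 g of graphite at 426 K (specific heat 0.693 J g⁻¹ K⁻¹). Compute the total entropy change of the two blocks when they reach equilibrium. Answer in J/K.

Energy balance: T_f = (m₁c₁T₁ + m₂c₂T₂)/(m₁c₁ + m₂c₂) = 718.37 K.
ΔS₁ = m₁c₁ ln(T_f/T₁) = 200.655 × ln(718.37/1510) = -149.1 J/K.
ΔS₂ = m₂c₂ ln(T_f/T₂) = 543.312 × ln(718.37/426) = 283.9 J/K.
ΔS_total = -149.1 + 283.9 = 135 J/K.

ΔS_total = 135 J/K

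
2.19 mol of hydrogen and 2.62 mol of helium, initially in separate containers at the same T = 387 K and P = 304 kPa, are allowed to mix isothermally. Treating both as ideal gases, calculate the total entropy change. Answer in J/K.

Mole fractions: x_A = 2.19/4.81 = 0.455, x_B = 0.545.
ΔS_mix = −R(n_A ln x_A + n_B ln x_B) = −8.314 × (2.19 ln 0.455 + 2.62 ln 0.545) = 27.6 J/K.

ΔS_mix = 27.6 J/K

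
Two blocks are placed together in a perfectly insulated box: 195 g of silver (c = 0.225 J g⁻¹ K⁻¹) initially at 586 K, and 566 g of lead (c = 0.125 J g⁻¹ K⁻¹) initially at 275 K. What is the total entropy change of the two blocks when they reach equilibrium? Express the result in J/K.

Energy balance: T_f = (m₁c₁T₁ + m₂c₂T₂)/(m₁c₁ + m₂c₂) = 394.04 K.
ΔS₁ = m₁c₁ ln(T_f/T₁) = 43.875 × ln(394.04/586) = -17.41 J/K.
ΔS₂ = m₂c₂ ln(T_f/T₂) = 70.75 × ln(394.04/275) = 25.45 J/K.
ΔS_total = -17.41 + 25.45 = 8.04 J/K.

ΔS_total = 8.04 J/K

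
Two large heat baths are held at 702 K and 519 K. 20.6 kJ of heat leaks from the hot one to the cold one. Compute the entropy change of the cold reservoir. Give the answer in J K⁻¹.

ΔS_cold = 39.7 J/K

The cold reservoir gains heat Q, so ΔS_cold = +Q/T_C = 20600/519 = 39.7 J/K.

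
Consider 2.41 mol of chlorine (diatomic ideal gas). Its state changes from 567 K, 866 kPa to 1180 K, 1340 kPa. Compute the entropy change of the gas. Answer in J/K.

ΔS = 42.7 J/K

ΔS = nC_p ln(T₂/T₁) − nR ln(P₂/P₁), with C_p = 7R/2 = 29.1 J mol⁻¹ K⁻¹ for a diatomic ideal gas.
ΔS = 2.41 × [29.1 × ln(1180/567) − 8.314 × ln(1340/866)] = 42.7 J/K.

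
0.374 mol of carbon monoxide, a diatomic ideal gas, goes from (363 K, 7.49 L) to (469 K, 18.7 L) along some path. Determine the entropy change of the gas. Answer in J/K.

ΔS = 4.84 J/K

Entropy is a state function: ΔS = nC_V ln(T₂/T₁) + nR ln(V₂/V₁), with C_V = 5R/2 = 20.79 J mol⁻¹ K⁻¹ for a diatomic ideal gas.
ΔS = 0.374 × [20.79 × ln(469/363) + 8.314 × ln(18.7/7.49)] = 4.84 J/K.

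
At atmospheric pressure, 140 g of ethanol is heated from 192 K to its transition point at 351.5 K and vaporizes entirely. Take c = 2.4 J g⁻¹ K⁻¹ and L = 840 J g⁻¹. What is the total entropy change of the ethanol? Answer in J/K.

Warming step: ΔS₁ = m c ln(T_tr/T_i) = 140 × 2.4 × ln(351.5/192) = 203.2 J/K.
Phase change: ΔS₂ = +mL/T_tr = 140 × 840 / 351.5 = 334.6 J/K.
ΔS_total = (203.2) + (334.6) = 538 J/K.

ΔS = 538 J/K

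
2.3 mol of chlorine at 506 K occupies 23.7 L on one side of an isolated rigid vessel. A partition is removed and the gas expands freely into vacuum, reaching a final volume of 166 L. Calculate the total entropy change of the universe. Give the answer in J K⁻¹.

ΔS_universe = 37.2 J/K

For an ideal gas in free expansion Q = 0 and W = 0, so T is unchanged.
Entropy is a state function; using a reversible isothermal path, ΔS_gas = nR ln(V₂/V₁) = 2.3 × 8.314 × ln(166/23.7) = 37.2 J/K.
The insulated surroundings exchange no heat, so ΔS_surr = 0 and ΔS_universe = ΔS_gas.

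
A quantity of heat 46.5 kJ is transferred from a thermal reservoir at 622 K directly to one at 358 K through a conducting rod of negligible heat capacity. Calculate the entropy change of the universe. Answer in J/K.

ΔS_total = 55.1 J/K

ΔS_hot = −Q/T_H = −46500/622 = -74.76 J/K and ΔS_cold = +Q/T_C = 46500/358 = 129.9 J/K.
ΔS_total = -74.76 + 129.9 = 55.1 J/K, positive as the second law requires.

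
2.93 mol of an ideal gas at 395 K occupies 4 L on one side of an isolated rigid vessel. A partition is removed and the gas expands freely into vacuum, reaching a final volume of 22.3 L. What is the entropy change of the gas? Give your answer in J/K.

ΔS_gas = 41.9 J/K

For an ideal gas in free expansion Q = 0 and W = 0, so T is unchanged.
Entropy is a state function; using a reversible isothermal path, ΔS_gas = nR ln(V₂/V₁) = 2.93 × 8.314 × ln(22.3/4) = 41.9 J/K.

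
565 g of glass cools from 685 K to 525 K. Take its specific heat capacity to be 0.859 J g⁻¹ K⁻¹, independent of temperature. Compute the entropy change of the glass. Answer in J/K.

ΔS = -129 J/K

ΔS = ∫dQ_rev/T = m c ln(T₂/T₁) = 565 × 0.859 × ln(525/685) = -129 J/K.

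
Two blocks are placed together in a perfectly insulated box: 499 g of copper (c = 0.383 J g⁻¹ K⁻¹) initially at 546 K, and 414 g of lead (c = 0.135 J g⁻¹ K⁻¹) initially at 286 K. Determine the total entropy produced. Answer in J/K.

Energy balance: T_f = (m₁c₁T₁ + m₂c₂T₂)/(m₁c₁ + m₂c₂) = 487.17 K.
ΔS₁ = m₁c₁ ln(T_f/T₁) = 191.117 × ln(487.17/546) = -21.79 J/K.
ΔS₂ = m₂c₂ ln(T_f/T₂) = 55.89 × ln(487.17/286) = 29.77 J/K.
ΔS_total = -21.79 + 29.77 = 7.98 J/K.

ΔS_total = 7.98 J/K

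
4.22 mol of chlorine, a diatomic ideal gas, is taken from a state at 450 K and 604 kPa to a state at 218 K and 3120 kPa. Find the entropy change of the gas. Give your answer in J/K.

ΔS = -147 J/K

ΔS = nC_p ln(T₂/T₁) − nR ln(P₂/P₁), with C_p = 7R/2 = 29.1 J mol⁻¹ K⁻¹ for a diatomic ideal gas.
ΔS = 4.22 × [29.1 × ln(218/450) − 8.314 × ln(3120/604)] = -147 J/K.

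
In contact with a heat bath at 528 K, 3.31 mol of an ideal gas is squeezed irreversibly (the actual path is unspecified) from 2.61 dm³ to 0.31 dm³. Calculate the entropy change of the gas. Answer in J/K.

Entropy is a state function, so ΔS_gas depends only on the end states.
For an isothermal ideal gas ΔS_gas = nR ln(V₂/V₁) = 3.31 × 8.314 × ln(0.31/2.61) = -58.6 J/K.

ΔS_gas = -58.6 J/K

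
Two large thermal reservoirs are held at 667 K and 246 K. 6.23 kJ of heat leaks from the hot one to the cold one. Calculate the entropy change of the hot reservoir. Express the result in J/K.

ΔS_hot = -9.34 J/K

The hot reservoir loses heat Q, so ΔS_hot = −Q/T_H = −6230/667 = -9.34 J/K.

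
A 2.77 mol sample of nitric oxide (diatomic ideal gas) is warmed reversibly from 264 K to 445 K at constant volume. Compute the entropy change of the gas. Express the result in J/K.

At constant volume, ΔS = nC_V ln(T₂/T₁) with C_V = 5R/2 = 20.79 J mol⁻¹ K⁻¹.
ΔS = 2.77 × 20.79 × ln(445/264) = 30.1 J/K.

ΔS = 30.1 J/K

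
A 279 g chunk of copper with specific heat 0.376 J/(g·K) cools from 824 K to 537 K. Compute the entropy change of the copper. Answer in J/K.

ΔS = -44.9 J/K

ΔS = ∫dQ_rev/T = m c ln(T₂/T₁) = 279 × 0.376 × ln(537/824) = -44.9 J/K.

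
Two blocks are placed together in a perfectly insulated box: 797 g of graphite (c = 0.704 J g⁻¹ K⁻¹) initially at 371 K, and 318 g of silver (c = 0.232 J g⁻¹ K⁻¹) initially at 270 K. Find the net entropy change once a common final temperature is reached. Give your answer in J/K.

ΔS_total = 3.04 J/K

Energy balance: T_f = (m₁c₁T₁ + m₂c₂T₂)/(m₁c₁ + m₂c₂) = 359.26 K.
ΔS₁ = m₁c₁ ln(T_f/T₁) = 561.088 × ln(359.26/371) = -18.037 J/K.
ΔS₂ = m₂c₂ ln(T_f/T₂) = 73.776 × ln(359.26/270) = 21.073 J/K.
ΔS_total = -18.037 + 21.073 = 3.04 J/K.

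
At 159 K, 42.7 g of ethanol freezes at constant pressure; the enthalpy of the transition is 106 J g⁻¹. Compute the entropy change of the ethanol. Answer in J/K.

ΔS = -28.5 J/K

Heat released by the substance: Q = −mL = −42.7 × 106 = −4526.2 J.
At constant T, ΔS = Q_rev/T = −4526.2 / 159 = -28.5 J/K.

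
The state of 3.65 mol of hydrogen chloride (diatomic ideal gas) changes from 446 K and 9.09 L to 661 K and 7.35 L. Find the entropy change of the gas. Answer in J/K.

ΔS = 23.4 J/K

Entropy is a state function: ΔS = nC_V ln(T₂/T₁) + nR ln(V₂/V₁), with C_V = 5R/2 = 20.79 J mol⁻¹ K⁻¹ for a diatomic ideal gas.
ΔS = 3.65 × [20.79 × ln(661/446) + 8.314 × ln(7.35/9.09)] = 23.4 J/K.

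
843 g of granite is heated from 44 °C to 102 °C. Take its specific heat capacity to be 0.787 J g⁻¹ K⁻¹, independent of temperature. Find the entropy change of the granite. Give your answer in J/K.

ΔS = 111 J/K

In kelvin: T₁ = 317.15 K, T₂ = 375.15 K. ΔS = ∫dQ_rev/T = m c ln(T₂/T₁) = 843 × 0.787 × ln(375.15/317.15) = 111 J/K.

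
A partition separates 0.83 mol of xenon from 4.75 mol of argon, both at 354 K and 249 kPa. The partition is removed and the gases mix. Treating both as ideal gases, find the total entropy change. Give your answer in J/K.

ΔS_mix = 19.5 J/K

Mole fractions: x_A = 0.83/5.58 = 0.149, x_B = 0.851.
ΔS_mix = −R(n_A ln x_A + n_B ln x_B) = −8.314 × (0.83 ln 0.149 + 4.75 ln 0.851) = 19.5 J/K.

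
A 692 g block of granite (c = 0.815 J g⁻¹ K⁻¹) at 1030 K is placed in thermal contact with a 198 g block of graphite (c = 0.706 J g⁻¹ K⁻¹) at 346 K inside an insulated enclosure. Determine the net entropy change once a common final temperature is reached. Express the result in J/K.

Energy balance: T_f = (m₁c₁T₁ + m₂c₂T₂)/(m₁c₁ + m₂c₂) = 894.14 K.
ΔS₁ = m₁c₁ ln(T_f/T₁) = 563.98 × ln(894.14/1030) = -79.78 J/K.
ΔS₂ = m₂c₂ ln(T_f/T₂) = 139.788 × ln(894.14/346) = 132.7 J/K.
ΔS_total = -79.78 + 132.7 = 52.9 J/K.

ΔS_total = 52.9 J/K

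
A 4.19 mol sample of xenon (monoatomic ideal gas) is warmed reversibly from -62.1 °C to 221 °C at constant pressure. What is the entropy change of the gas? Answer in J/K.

ΔS = 74.1 J/K

In kelvin: T₁ = 211.05 K, T₂ = 494.15 K. At constant pressure, ΔS = nC_p ln(T₂/T₁) with C_p = 5R/2 = 20.79 J mol⁻¹ K⁻¹.
ΔS = 4.19 × 20.79 × ln(494.15/211.05) = 74.1 J/K.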